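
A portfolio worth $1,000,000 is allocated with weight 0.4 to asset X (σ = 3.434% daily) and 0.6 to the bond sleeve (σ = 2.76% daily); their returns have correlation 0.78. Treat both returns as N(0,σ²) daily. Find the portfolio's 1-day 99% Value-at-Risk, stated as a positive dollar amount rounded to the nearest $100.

$66,500

σ_p² = 0.4²·3.434² + 0.6²·2.76² + 2·0.78·0.4·0.6·3.434·2.76 = 8.1776 (%²).
σ_p = √8.1776 = 2.860%.
At 99%, z = 2.326.
VaR = 2.326 × 2.860% = 6.652%; on $1,000,000 that is $66,520.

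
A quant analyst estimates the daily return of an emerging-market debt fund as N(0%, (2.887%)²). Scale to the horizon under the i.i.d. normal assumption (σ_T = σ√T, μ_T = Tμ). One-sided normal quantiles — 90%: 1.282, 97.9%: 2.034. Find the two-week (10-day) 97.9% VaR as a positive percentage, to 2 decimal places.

σ_{10d} = 2.887% × √10 = 9.129%.
VaR = 2.034 × 9.129% = 18.568%.

18.57%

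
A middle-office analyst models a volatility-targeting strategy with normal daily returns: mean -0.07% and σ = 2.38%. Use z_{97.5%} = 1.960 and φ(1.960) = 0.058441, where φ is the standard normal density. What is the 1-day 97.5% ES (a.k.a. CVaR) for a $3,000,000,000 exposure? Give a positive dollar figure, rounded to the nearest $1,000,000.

$169,000,000

Tail multiplier: φ(z)/(1−α) = 0.058441 / 0.025 = 2.338.
ES = −(-0.07%) + 2.38% × 2.338 = 5.634%.
On $3,000,000,000: 0.05634 × $3,000,000,000 = $169,020,000.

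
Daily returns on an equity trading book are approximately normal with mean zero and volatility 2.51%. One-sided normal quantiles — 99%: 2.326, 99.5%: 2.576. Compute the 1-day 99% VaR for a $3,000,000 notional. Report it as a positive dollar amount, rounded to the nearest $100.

$175,100

VaR = z·σ = 2.326 × 2.51% = 5.838%.
On $3,000,000: 0.05838 × $3,000,000 = $175,140.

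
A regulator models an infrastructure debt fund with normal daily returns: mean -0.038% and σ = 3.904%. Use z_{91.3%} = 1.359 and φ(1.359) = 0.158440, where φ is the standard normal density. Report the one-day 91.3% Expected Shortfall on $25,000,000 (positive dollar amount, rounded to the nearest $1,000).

$1,787,000

Tail multiplier: φ(z)/(1−α) = 0.158440 / 0.087 = 1.821.
ES = −(-0.038%) + 3.904% × 1.821 = 7.147%.
On $25,000,000: 0.07147 × $25,000,000 = $1,786,750.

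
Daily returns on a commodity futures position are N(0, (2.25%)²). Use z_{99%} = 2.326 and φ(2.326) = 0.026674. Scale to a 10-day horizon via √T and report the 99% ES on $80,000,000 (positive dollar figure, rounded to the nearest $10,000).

$15,180,000

σ_{10d} = 2.25% × √10 = 7.115%.
ES multiplier = φ(z)/(1−α) = 0.026674/0.01 = 2.667.
ES = 7.115% × 2.667 = 18.976%; on $80,000,000: $15,180,800.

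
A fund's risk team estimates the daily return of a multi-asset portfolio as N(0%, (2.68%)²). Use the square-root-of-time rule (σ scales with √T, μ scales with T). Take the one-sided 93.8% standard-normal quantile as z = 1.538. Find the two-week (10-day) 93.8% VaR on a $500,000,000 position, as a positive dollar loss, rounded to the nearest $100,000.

σ_{10d} = 2.68% × √10 = 8.475%.
VaR = 1.538 × 8.475% = 13.035%.
On $500,000,000: 0.13035 × $500,000,000 = $65,175,000.

$65,200,000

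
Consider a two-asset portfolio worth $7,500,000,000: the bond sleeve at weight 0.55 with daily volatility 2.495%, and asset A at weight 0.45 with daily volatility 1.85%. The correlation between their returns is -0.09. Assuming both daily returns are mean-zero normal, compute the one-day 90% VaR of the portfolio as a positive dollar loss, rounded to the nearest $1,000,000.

$148,000,000

σ_p² = 0.55²·2.495² + 0.45²·1.85² + 2·-0.09·0.55·0.45·2.495·1.85 = 2.3705 (%²).
σ_p = √2.3705 = 1.540%.
At 90%, z = 1.282.
VaR = 1.282 × 1.540% = 1.974%; on $7,500,000,000 that is $148,050,000.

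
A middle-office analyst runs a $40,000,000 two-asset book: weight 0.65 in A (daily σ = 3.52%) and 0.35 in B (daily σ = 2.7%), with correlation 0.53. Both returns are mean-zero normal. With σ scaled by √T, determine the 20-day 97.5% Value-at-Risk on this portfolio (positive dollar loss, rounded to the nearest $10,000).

σ_p = √(0.65²·3.52² + 0.35²·2.7² + 2·0.53·0.65·0.35·3.52·2.7) = 2.902%.
σ_{20d} = 2.902% × √20 = 12.978%.
z(97.5%) = 1.960.
VaR = 1.960 × 12.978% = 25.437%; on $40,000,000 that is $10,174,800.

$10,170,000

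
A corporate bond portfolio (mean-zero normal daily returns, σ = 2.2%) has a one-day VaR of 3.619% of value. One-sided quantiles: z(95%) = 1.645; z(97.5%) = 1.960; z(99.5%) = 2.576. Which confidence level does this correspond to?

Implied z = VaR/σ = 3.619 / 2.2 = 1.645.
This matches z(95%) = 1.645.

95%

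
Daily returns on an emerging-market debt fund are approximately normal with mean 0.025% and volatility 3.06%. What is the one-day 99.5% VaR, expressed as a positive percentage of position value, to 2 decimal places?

At 99.5% one-sided, z = 2.576.
VaR = −μ + z·σ = −(0.025%) + 2.576 × 3.06% = 7.858%.

7.86%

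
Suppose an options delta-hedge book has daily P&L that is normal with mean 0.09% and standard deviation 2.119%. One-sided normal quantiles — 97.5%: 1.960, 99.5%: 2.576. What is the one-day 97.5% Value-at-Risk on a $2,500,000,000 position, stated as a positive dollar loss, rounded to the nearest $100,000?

$101,600,000

VaR = −μ + z·σ = −(0.09%) + 1.960 × 2.119% = 4.063%.
On $2,500,000,000: 0.04063 × $2,500,000,000 = $101,575,000.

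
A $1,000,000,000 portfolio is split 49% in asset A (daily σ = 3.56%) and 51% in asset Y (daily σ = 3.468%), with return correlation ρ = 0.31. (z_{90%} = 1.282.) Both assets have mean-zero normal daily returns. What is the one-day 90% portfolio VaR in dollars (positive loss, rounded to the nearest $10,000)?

σ_p² = 0.49²·3.56² + 0.51²·3.468² + 2·0.31·0.49·0.51·3.56·3.468 = 8.0840 (%²).
σ_p = √8.0840 = 2.843%.
VaR = 1.282 × 2.843% = 3.645%; on $1,000,000,000 that is $36,450,000.

$36,450,000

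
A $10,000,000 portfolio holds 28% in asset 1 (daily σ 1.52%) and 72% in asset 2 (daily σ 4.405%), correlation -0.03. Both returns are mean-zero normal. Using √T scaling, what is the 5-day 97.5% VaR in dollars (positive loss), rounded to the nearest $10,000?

σ_p = √(0.28²·1.52² + 0.72²·4.405² + 2·-0.03·0.28·0.72·1.52·4.405) = 3.187%.
σ_{5d} = 3.187% × √5 = 7.126%.
z(97.5%) = 1.960.
VaR = 1.960 × 7.126% = 13.967%; on $10,000,000 that is $1,396,700.

$1,400,000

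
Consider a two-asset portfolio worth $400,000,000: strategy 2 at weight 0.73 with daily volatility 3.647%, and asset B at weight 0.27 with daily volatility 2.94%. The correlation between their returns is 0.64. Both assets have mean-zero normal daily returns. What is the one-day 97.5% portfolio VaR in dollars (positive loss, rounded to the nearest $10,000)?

σ_p² = 0.73²·3.647² + 0.27²·2.94² + 2·0.64·0.73·0.27·3.647·2.94 = 10.4231 (%²).
σ_p = √10.4231 = 3.228%.
At 97.5%, z = 1.960.
VaR = 1.960 × 3.228% = 6.327%; on $400,000,000 that is $25,308,000.

$25,310,000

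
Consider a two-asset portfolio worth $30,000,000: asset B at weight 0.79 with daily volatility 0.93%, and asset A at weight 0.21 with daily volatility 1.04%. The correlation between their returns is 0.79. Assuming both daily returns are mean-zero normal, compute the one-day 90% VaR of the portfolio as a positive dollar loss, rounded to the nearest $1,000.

$353,000

σ_p² = 0.79²·0.93² + 0.21²·1.04² + 2·0.79·0.79·0.21·0.93·1.04 = 0.8410 (%²).
σ_p = √0.8410 = 0.917%.
At 90%, z = 1.282.
VaR = 1.282 × 0.917% = 1.176%; on $30,000,000 that is $352,800.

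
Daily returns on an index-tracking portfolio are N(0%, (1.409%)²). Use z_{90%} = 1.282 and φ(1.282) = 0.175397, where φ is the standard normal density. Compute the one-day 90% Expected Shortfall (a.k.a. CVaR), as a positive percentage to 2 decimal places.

Tail multiplier: φ(z)/(1−α) = 0.175397 / 0.1 = 1.754.
ES = 1.409% × 1.754 = 2.471%.

2.47%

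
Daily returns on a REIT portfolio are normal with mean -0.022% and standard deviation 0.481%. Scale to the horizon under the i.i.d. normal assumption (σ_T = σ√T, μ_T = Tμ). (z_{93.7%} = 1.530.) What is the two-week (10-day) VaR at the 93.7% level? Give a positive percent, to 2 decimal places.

2.55%

σ_{10d} = 0.481% × √10 = 1.521%; μ_{10d} = 10 × -0.022% = -0.220%.
VaR = −(-0.220%) + 1.530 × 1.521% = 2.547%.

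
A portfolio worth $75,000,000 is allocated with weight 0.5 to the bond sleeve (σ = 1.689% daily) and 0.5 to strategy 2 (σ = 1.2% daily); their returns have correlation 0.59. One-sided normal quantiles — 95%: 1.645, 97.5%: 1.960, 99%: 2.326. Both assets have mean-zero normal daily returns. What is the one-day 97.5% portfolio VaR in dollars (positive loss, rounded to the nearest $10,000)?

σ_p² = 0.5²·1.689² + 0.5²·1.2² + 2·0.59·0.5·0.5·1.689·1.2 = 1.6711 (%²).
σ_p = √1.6711 = 1.293%.
VaR = 1.960 × 1.293% = 2.534%; on $75,000,000 that is $1,900,500.

$1,900,000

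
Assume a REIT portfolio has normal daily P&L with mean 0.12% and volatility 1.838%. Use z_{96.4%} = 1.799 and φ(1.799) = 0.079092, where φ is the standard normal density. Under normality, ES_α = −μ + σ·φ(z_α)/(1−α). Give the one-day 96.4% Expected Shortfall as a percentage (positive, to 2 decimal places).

3.92%

Tail multiplier: φ(z)/(1−α) = 0.079092 / 0.036 = 2.197.
ES = −(0.12%) + 1.838% × 2.197 = 3.918%.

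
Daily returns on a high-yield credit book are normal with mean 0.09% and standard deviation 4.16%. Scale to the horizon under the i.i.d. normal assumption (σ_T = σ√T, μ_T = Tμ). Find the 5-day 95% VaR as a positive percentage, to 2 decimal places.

At 95%, z = 1.645.
σ_{5d} = 4.16% × √5 = 9.302%; μ_{5d} = 5 × 0.09% = 0.450%.
VaR = −(0.450%) + 1.645 × 9.302% = 14.852%.

14.85%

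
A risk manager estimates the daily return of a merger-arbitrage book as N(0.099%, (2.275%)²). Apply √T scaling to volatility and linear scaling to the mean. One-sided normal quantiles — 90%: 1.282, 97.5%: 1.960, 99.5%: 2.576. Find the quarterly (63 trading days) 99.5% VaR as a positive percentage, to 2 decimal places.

40.28%

σ_{63d} = 2.275% × √63 = 18.057%; μ_{63d} = 63 × 0.099% = 6.237%.
VaR = −(6.237%) + 2.576 × 18.057% = 40.278%.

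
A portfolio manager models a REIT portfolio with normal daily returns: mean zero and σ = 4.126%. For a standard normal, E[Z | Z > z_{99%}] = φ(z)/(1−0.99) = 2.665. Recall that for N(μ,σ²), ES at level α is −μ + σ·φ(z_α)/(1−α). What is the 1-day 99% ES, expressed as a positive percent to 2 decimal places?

11.00%

ES = 4.126% × 2.665 = 10.996%.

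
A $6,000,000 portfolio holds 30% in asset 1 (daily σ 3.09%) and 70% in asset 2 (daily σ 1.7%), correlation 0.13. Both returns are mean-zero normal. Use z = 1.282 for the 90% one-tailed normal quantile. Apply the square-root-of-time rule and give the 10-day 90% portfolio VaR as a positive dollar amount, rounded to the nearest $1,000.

σ_p = √(0.3²·3.09² + 0.7²·1.7² + 2·0.13·0.3·0.7·3.09·1.7) = 1.601%.
σ_{10d} = 1.601% × √10 = 5.063%.
VaR = 1.282 × 5.063% = 6.491%; on $6,000,000 that is $389,460.

$389,000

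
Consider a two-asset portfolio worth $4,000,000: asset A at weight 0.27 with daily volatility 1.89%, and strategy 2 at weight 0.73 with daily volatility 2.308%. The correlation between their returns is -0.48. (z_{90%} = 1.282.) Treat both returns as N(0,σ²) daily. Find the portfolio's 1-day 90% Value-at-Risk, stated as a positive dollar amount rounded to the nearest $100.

$77,300

σ_p² = 0.27²·1.89² + 0.73²·2.308² + 2·-0.48·0.27·0.73·1.89·2.308 = 2.2737 (%²).
σ_p = √2.2737 = 1.508%.
VaR = 1.282 × 1.508% = 1.933%; on $4,000,000 that is $77,320.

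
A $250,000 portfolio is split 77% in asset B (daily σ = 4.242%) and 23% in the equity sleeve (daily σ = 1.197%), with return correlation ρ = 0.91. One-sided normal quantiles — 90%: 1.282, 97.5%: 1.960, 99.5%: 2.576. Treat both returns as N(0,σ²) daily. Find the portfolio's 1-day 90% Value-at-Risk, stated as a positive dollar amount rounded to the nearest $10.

$11,280

σ_p² = 0.77²·4.242² + 0.23²·1.197² + 2·0.91·0.77·0.23·4.242·1.197 = 12.3814 (%²).
σ_p = √12.3814 = 3.519%.
VaR = 1.282 × 3.519% = 4.511%; on $250,000 that is $11,278.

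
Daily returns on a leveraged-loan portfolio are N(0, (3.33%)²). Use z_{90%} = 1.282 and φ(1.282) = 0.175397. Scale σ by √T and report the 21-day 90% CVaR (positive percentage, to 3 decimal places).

26.766%

σ_{21d} = 3.33% × √21 = 15.260%.
ES multiplier = φ(z)/(1−α) = 0.175397/0.1 = 1.754.
ES = 15.260% × 1.754 = 26.766%.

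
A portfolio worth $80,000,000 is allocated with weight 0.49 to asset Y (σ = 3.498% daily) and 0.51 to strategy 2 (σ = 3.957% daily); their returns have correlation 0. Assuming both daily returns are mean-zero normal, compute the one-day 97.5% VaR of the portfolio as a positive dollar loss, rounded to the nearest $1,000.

$4,152,000

σ_p² = 0.49²·3.498² + 0.51²·3.957² + 2·0·0.49·0.51·3.498·3.957 = 7.0105 (%²).
σ_p = √7.0105 = 2.648%.
At 97.5%, z = 1.960.
VaR = 1.960 × 2.648% = 5.190%; on $80,000,000 that is $4,152,000.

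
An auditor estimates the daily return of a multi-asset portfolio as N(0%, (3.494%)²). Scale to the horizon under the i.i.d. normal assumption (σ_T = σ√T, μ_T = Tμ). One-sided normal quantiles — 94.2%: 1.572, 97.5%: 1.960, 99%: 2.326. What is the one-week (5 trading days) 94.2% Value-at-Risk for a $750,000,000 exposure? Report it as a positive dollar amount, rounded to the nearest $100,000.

σ_{5d} = 3.494% × √5 = 7.813%.
VaR = 1.572 × 7.813% = 12.282%.
On $750,000,000: 0.12282 × $750,000,000 = $92,115,000.

$92,100,000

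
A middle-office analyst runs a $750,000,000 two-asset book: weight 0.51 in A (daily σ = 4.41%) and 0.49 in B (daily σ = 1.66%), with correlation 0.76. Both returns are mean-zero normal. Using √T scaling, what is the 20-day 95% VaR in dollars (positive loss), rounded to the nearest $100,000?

σ_p = √(0.51²·4.41² + 0.49²·1.66² + 2·0.76·0.51·0.49·4.41·1.66) = 2.916%.
σ_{20d} = 2.916% × √20 = 13.041%.
z(95%) = 1.645.
VaR = 1.645 × 13.041% = 21.452%; on $750,000,000 that is $160,890,000.

$160,900,000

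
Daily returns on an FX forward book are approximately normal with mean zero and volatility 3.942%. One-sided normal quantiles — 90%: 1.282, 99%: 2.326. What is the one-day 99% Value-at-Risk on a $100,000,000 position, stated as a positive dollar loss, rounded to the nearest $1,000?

VaR = z·σ = 2.326 × 3.942% = 9.169%.
On $100,000,000: 0.09169 × $100,000,000 = $9,169,000.

$9,169,000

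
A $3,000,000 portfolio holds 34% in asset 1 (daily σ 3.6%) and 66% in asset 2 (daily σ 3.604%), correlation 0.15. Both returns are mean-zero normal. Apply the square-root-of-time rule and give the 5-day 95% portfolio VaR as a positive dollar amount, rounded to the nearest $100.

σ_p = √(0.34²·3.6² + 0.66²·3.604² + 2·0.15·0.34·0.66·3.6·3.604) = 2.834%.
σ_{5d} = 2.834% × √5 = 6.337%.
z(95%) = 1.645.
VaR = 1.645 × 6.337% = 10.424%; on $3,000,000 that is $312,720.

$312,700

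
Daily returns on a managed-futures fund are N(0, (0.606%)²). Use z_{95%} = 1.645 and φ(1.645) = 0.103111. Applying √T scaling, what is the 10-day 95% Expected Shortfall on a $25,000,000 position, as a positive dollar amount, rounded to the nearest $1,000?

σ_{10d} = 0.606% × √10 = 1.916%.
ES multiplier = φ(z)/(1−α) = 0.103111/0.05 = 2.062.
ES = 1.916% × 2.062 = 3.951%; on $25,000,000: $987,750.

$988,000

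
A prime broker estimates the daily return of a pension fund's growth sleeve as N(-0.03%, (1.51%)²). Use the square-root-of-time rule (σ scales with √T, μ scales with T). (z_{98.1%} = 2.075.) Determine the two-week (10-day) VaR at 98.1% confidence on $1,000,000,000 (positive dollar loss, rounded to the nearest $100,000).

σ_{10d} = 1.51% × √10 = 4.775%; μ_{10d} = 10 × -0.03% = -0.300%.
VaR = −(-0.300%) + 2.075 × 4.775% = 10.208%.
On $1,000,000,000: 0.10208 × $1,000,000,000 = $102,080,000.

$102,100,000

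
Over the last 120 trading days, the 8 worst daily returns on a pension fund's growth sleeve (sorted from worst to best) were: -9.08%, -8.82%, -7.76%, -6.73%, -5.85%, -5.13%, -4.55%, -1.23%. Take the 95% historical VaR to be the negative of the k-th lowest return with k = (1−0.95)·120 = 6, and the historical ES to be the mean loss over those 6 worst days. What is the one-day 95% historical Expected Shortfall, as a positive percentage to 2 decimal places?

The 6 worst returns sum to -43.37%.
ES = −(-43.37%) / 6 = 7.2283…% ≈ 7.23%.

7.23%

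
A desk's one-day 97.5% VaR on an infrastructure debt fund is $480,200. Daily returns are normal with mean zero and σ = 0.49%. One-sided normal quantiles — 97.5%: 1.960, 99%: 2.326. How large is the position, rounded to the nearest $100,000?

$50,000,000

VaR as a fraction of value: z·σ = 1.960 × 0.49% = 0.9604%.
Position = $480,200 / 0.009604 = $50,000,000.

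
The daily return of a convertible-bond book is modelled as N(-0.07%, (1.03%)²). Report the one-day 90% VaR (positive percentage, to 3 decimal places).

At 90% one-sided, z = 1.282.
VaR = −μ + z·σ = −(-0.07%) + 1.282 × 1.03% = 1.390%.

1.390%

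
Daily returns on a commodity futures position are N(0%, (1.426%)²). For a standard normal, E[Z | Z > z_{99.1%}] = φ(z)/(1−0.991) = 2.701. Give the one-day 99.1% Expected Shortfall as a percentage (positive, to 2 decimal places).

3.85%

ES = 1.426% × 2.701 = 3.852%.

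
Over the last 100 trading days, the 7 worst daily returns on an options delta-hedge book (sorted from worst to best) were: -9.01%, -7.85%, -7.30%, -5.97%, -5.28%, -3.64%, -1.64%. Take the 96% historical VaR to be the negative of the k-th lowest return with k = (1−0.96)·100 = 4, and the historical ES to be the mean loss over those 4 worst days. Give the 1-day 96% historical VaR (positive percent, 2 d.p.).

k = 4; the 4th lowest return is -5.97%, so VaR = 5.97%.

5.97%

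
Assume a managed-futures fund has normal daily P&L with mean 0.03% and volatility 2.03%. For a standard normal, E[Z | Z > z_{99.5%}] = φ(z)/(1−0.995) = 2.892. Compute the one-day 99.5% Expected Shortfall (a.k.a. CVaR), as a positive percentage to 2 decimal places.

5.84%

ES = −(0.03%) + 2.03% × 2.892 = 5.841%.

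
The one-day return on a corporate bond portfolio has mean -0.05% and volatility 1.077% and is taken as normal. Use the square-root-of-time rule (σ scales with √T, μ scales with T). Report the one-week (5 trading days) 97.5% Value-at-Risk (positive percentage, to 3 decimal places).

4.970%

At 97.5%, z = 1.960.
σ_{5d} = 1.077% × √5 = 2.408%; μ_{5d} = 5 × -0.05% = -0.250%.
VaR = −(-0.250%) + 1.960 × 2.408% = 4.970%.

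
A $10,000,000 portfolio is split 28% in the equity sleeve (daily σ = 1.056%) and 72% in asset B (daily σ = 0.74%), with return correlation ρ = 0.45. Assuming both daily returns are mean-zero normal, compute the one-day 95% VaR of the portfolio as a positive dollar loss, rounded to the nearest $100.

$117,800

σ_p² = 0.28²·1.056² + 0.72²·0.74² + 2·0.45·0.28·0.72·1.056·0.74 = 0.5131 (%²).
σ_p = √0.5131 = 0.716%.
At 95%, z = 1.645.
VaR = 1.645 × 0.716% = 1.178%; on $10,000,000 that is $117,800.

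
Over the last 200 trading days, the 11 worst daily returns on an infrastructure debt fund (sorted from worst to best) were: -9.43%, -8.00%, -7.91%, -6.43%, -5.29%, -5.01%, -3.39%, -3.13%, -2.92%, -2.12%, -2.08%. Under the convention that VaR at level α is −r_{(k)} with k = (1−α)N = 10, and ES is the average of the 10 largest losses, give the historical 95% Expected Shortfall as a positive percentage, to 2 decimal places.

The 10 worst returns sum to -53.63%.
ES = −(-53.63%) / 10 = 5.363% ≈ 5.36%.

5.36%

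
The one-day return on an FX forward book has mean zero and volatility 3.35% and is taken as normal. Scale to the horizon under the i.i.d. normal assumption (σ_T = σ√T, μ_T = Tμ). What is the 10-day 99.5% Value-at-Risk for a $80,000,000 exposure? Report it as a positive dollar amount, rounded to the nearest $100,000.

$21,800,000

At 99.5%, z = 2.576.
σ_{10d} = 3.35% × √10 = 10.594%.
VaR = 2.576 × 10.594% = 27.290%.
On $80,000,000: 0.27290 × $80,000,000 = $21,832,000.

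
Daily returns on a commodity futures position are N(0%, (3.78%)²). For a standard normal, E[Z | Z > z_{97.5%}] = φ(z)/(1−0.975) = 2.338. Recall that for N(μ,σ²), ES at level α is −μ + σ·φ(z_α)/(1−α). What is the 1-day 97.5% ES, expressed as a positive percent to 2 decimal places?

ES = 3.78% × 2.338 = 8.838%.

8.84%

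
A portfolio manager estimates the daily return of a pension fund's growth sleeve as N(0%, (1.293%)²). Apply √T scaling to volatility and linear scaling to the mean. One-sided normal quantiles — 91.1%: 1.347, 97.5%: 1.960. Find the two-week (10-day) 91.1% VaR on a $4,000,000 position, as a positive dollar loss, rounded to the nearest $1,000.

σ_{10d} = 1.293% × √10 = 4.089%.
VaR = 1.347 × 4.089% = 5.508%.
On $4,000,000: 0.05508 × $4,000,000 = $220,320.

$220,000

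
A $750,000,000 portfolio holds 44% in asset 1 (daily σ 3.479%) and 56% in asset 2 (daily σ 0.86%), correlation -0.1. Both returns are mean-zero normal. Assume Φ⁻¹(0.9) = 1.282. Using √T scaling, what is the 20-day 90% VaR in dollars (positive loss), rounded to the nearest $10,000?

$67,000,000

σ_p = √(0.44²·3.479² + 0.56²·0.86² + 2·-0.1·0.44·0.56·3.479·0.86) = 1.558%.
σ_{20d} = 1.558% × √20 = 6.968%.
VaR = 1.282 × 6.968% = 8.933%; on $750,000,000 that is $66,997,500.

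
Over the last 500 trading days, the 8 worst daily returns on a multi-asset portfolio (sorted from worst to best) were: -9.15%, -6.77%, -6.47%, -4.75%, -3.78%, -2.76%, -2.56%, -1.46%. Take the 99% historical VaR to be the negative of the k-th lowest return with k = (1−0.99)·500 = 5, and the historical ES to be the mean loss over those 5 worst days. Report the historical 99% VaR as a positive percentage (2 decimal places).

3.78%

k = 5; the 5th lowest return is -3.78%, so VaR = 3.78%.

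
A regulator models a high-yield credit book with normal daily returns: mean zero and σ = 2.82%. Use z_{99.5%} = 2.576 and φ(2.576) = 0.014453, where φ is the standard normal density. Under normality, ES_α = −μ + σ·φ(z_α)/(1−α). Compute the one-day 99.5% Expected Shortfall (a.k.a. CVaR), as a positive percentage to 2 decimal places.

8.15%

Tail multiplier: φ(z)/(1−α) = 0.014453 / 0.005 = 2.891.
ES = 2.82% × 2.891 = 8.153%.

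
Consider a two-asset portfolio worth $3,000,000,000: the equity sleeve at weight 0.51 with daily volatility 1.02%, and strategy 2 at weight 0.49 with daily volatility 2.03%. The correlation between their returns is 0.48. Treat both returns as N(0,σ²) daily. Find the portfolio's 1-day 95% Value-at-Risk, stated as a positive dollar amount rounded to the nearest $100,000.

σ_p² = 0.51²·1.02² + 0.49²·2.03² + 2·0.48·0.51·0.49·1.02·2.03 = 1.7568 (%²).
σ_p = √1.7568 = 1.325%.
At 95%, z = 1.645.
VaR = 1.645 × 1.325% = 2.180%; on $3,000,000,000 that is $65,400,000.

$65,400,000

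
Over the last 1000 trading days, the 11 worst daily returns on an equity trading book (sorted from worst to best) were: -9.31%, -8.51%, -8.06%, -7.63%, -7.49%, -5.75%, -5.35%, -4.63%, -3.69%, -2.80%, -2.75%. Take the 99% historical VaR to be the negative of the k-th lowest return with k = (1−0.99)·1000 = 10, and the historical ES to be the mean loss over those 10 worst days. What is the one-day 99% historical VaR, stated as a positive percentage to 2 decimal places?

k = 10; the 10th lowest return is -2.80%, so VaR = 2.80%.

2.80%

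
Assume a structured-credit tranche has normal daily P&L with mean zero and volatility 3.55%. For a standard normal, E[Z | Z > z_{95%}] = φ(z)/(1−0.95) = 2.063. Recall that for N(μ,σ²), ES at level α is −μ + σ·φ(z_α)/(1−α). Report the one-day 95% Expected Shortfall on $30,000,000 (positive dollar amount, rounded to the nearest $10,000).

ES = 3.55% × 2.063 = 7.324%.
On $30,000,000: 0.07324 × $30,000,000 = $2,197,200.

$2,200,000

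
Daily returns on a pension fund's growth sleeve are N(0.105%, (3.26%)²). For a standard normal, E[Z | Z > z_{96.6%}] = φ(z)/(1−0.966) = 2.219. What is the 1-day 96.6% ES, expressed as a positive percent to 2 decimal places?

7.13%

ES = −(0.105%) + 3.26% × 2.219 = 7.129%.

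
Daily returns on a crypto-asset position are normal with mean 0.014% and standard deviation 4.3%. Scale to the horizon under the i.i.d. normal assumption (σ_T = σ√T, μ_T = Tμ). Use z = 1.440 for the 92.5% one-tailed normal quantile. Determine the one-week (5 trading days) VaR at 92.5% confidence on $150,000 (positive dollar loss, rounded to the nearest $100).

$20,700

σ_{5d} = 4.3% × √5 = 9.615%; μ_{5d} = 5 × 0.014% = 0.070%.
VaR = −(0.070%) + 1.440 × 9.615% = 13.776%.
On $150,000: 0.13776 × $150,000 = $20,664.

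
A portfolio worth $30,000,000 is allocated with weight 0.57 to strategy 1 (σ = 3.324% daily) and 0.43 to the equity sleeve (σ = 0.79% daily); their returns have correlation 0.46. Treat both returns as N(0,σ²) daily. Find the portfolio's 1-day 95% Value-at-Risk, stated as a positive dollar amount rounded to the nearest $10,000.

σ_p² = 0.57²·3.324² + 0.43²·0.79² + 2·0.46·0.57·0.43·3.324·0.79 = 4.2973 (%²).
σ_p = √4.2973 = 2.073%.
At 95%, z = 1.645.
VaR = 1.645 × 2.073% = 3.410%; on $30,000,000 that is $1,023,000.

$1,020,000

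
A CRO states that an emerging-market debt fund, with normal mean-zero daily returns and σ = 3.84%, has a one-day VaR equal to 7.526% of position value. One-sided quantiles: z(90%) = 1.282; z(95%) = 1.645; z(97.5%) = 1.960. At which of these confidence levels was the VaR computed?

Implied z = VaR/σ = 7.526 / 3.84 = 1.960.
This matches z(97.5%) = 1.960.

97.5%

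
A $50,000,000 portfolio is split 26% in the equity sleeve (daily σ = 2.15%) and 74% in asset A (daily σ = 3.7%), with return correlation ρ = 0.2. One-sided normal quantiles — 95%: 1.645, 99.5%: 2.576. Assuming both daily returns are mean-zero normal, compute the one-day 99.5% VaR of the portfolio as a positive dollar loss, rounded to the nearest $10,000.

σ_p² = 0.26²·2.15² + 0.74²·3.7² + 2·0.2·0.26·0.74·2.15·3.7 = 8.4213 (%²).
σ_p = √8.4213 = 2.902%.
VaR = 2.576 × 2.902% = 7.476%; on $50,000,000 that is $3,738,000.

$3,740,000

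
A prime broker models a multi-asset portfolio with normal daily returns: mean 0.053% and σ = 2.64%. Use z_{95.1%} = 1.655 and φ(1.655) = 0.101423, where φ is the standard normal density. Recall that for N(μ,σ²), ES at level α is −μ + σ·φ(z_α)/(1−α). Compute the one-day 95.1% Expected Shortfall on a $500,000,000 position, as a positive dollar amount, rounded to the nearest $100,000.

Tail multiplier: φ(z)/(1−α) = 0.101423 / 0.049 = 2.070.
ES = −(0.053%) + 2.64% × 2.070 = 5.412%.
On $500,000,000: 0.05412 × $500,000,000 = $27,060,000.

$27,100,000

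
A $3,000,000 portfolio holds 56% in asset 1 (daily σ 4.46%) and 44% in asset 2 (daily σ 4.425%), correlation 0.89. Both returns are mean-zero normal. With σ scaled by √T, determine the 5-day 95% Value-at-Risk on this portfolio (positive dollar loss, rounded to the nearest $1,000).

$477,000

σ_p = √(0.56²·4.46² + 0.44²·4.425² + 2·0.89·0.56·0.44·4.46·4.425) = 4.323%.
σ_{5d} = 4.323% × √5 = 9.667%.
z(95%) = 1.645.
VaR = 1.645 × 9.667% = 15.902%; on $3,000,000 that is $477,060.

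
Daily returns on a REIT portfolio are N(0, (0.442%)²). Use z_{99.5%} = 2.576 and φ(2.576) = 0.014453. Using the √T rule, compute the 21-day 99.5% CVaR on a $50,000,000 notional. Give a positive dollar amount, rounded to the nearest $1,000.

$2,927,000

σ_{21d} = 0.442% × √21 = 2.025%.
ES multiplier = φ(z)/(1−α) = 0.014453/0.005 = 2.891.
ES = 2.025% × 2.891 = 5.854%; on $50,000,000: $2,927,000.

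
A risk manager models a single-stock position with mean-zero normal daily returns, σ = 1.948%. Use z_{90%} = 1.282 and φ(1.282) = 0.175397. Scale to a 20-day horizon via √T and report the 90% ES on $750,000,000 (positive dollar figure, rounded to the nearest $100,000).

σ_{20d} = 1.948% × √20 = 8.712%.
ES multiplier = φ(z)/(1−α) = 0.175397/0.1 = 1.754.
ES = 8.712% × 1.754 = 15.281%; on $750,000,000: $114,607,500.

$114,600,000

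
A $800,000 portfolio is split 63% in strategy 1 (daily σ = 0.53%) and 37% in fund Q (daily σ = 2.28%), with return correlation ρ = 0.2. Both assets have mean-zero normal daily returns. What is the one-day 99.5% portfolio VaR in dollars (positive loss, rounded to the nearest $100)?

$19,900

σ_p² = 0.63²·0.53² + 0.37²·2.28² + 2·0.2·0.63·0.37·0.53·2.28 = 0.9358 (%²).
σ_p = √0.9358 = 0.967%.
At 99.5%, z = 2.576.
VaR = 2.576 × 0.967% = 2.491%; on $800,000 that is $19,928.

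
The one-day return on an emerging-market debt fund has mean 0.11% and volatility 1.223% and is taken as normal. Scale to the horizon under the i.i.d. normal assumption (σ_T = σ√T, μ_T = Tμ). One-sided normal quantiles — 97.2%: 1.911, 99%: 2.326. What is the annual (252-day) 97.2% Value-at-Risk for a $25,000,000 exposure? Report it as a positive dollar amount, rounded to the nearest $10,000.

σ_{252d} = 1.223% × √252 = 19.415%; μ_{252d} = 252 × 0.11% = 27.720%.
VaR = −(27.720%) + 1.911 × 19.415% = 9.382%.
On $25,000,000: 0.09382 × $25,000,000 = $2,345,500.

$2,350,000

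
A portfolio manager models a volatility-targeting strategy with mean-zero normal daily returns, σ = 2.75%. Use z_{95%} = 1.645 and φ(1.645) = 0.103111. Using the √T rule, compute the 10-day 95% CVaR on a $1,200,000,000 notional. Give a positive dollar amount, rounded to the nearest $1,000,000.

$215,000,000

σ_{10d} = 2.75% × √10 = 8.696%.
ES multiplier = φ(z)/(1−α) = 0.103111/0.05 = 2.062.
ES = 8.696% × 2.062 = 17.931%; on $1,200,000,000: $215,172,000.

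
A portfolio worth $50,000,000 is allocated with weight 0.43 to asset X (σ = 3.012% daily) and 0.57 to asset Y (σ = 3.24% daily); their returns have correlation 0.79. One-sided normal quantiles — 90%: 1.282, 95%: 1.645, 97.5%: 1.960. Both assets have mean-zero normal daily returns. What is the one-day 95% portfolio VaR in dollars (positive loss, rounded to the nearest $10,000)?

σ_p² = 0.43²·3.012² + 0.57²·3.24² + 2·0.79·0.43·0.57·3.012·3.24 = 8.8673 (%²).
σ_p = √8.8673 = 2.978%.
VaR = 1.645 × 2.978% = 4.899%; on $50,000,000 that is $2,449,500.

$2,450,000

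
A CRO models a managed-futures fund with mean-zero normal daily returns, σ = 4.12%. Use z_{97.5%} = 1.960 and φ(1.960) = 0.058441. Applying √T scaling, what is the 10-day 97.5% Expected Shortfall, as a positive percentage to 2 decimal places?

30.46%

σ_{10d} = 4.12% × √10 = 13.029%.
ES multiplier = φ(z)/(1−α) = 0.058441/0.025 = 2.338.
ES = 13.029% × 2.338 = 30.462%.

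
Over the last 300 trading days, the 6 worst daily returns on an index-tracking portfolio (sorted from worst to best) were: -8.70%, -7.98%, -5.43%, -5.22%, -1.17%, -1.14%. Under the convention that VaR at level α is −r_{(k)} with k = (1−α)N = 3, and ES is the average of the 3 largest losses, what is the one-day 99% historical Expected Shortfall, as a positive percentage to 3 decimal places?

7.370%

The 3 worst returns sum to -22.11%.
ES = −(-22.11%) / 3 = 7.37% ≈ 7.370%.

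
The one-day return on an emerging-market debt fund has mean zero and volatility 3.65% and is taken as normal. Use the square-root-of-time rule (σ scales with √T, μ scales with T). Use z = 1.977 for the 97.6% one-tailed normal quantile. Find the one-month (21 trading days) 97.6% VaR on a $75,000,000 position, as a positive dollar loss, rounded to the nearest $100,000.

σ_{21d} = 3.65% × √21 = 16.726%.
VaR = 1.977 × 16.726% = 33.067%.
On $75,000,000: 0.33067 × $75,000,000 = $24,800,250.

$24,800,000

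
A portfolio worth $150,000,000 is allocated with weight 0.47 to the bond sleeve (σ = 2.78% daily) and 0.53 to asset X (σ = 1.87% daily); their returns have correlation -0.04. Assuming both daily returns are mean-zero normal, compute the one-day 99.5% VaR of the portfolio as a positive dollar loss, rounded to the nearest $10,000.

$6,210,000

σ_p² = 0.47²·2.78² + 0.53²·1.87² + 2·-0.04·0.47·0.53·2.78·1.87 = 2.5859 (%²).
σ_p = √2.5859 = 1.608%.
At 99.5%, z = 2.576.
VaR = 2.576 × 1.608% = 4.142%; on $150,000,000 that is $6,213,000.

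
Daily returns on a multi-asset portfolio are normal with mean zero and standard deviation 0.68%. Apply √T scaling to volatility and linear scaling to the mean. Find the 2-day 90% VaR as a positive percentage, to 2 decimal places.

At 90%, z = 1.282.
σ_{2d} = 0.68% × √2 = 0.962%.
VaR = 1.282 × 0.962% = 1.233%.

1.23%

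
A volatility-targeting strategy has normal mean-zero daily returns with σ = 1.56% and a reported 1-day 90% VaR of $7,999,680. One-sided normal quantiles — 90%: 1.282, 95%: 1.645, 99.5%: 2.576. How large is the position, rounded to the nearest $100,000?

$400,000,000

VaR as a fraction of value: z·σ = 1.282 × 1.56% = 1.99992%.
Position = $7,999,680 / 0.0199992 = $400,000,000.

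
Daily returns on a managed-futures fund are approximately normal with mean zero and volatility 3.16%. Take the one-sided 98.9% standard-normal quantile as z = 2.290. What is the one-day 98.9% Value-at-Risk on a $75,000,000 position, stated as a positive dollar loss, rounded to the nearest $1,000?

VaR = z·σ = 2.290 × 3.16% = 7.236%.
On $75,000,000: 0.07236 × $75,000,000 = $5,427,000.

$5,427,000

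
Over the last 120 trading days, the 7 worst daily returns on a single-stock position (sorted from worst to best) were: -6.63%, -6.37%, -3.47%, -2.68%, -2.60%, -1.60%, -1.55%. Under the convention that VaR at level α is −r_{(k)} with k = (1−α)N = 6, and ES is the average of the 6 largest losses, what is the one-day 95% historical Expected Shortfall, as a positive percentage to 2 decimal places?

3.89%

The 6 worst returns sum to -23.35%.
ES = −(-23.35%) / 6 = 3.8916…% ≈ 3.89%.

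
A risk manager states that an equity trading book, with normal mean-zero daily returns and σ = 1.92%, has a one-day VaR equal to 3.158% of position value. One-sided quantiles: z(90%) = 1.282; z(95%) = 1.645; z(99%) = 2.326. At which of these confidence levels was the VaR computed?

95%

Implied z = VaR/σ = 3.158 / 1.92 = 1.645.
This matches z(95%) = 1.645.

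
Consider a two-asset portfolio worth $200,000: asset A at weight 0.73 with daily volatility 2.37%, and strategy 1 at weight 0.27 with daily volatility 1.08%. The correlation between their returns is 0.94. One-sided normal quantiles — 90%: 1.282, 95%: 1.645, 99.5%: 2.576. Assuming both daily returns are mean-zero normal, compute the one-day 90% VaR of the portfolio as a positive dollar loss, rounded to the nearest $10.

σ_p² = 0.73²·2.37² + 0.27²·1.08² + 2·0.94·0.73·0.27·2.37·1.08 = 4.0267 (%²).
σ_p = √4.0267 = 2.007%.
VaR = 1.282 × 2.007% = 2.573%; on $200,000 that is $5,146.

$5,150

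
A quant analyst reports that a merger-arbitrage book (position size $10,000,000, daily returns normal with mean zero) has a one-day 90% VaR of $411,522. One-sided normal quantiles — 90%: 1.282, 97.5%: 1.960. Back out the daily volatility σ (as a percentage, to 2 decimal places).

3.21%

VaR as a fraction: $411,522 / $10,000,000 = 4.115%.
σ = VaR / z = 4.115% / 1.282 = 3.210%.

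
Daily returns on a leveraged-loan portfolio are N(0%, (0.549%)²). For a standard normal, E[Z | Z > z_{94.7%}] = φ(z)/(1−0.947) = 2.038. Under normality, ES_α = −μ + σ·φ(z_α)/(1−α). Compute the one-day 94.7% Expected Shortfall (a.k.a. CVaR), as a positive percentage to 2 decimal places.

ES = 0.549% × 2.038 = 1.119%.

1.12%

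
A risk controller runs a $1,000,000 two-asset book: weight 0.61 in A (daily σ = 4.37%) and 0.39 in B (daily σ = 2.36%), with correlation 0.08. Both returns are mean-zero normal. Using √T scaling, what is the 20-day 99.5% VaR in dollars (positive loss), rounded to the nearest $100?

σ_p = √(0.61²·4.37² + 0.39²·2.36² + 2·0.08·0.61·0.39·4.37·2.36) = 2.889%.
σ_{20d} = 2.889% × √20 = 12.920%.
z(99.5%) = 2.576.
VaR = 2.576 × 12.920% = 33.282%; on $1,000,000 that is $332,820.

$332,800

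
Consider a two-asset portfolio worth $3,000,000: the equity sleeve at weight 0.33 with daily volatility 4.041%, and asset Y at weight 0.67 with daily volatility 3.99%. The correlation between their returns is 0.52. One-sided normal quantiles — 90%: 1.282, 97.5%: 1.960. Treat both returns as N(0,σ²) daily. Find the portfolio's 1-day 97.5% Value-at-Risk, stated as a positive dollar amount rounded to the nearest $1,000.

σ_p² = 0.33²·4.041² + 0.67²·3.99² + 2·0.52·0.33·0.67·4.041·3.99 = 12.6324 (%²).
σ_p = √12.6324 = 3.554%.
VaR = 1.960 × 3.554% = 6.966%; on $3,000,000 that is $208,980.

$209,000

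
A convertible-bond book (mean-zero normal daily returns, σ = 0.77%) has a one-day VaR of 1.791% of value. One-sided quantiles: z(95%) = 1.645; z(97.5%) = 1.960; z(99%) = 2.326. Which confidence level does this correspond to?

Implied z = VaR/σ = 1.791 / 0.77 = 2.326.
This matches z(99%) = 2.326.

99%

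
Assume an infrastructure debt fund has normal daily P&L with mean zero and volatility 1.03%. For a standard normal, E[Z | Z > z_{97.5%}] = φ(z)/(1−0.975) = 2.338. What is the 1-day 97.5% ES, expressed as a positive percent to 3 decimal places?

2.408%

ES = 1.03% × 2.338 = 2.408%.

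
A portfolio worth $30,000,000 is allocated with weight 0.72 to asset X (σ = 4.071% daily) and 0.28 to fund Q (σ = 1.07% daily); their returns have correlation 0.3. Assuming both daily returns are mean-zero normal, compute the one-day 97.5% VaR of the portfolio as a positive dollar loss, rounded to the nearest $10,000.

σ_p² = 0.72²·4.071² + 0.28²·1.07² + 2·0.3·0.72·0.28·4.071·1.07 = 9.2081 (%²).
σ_p = √9.2081 = 3.034%.
At 97.5%, z = 1.960.
VaR = 1.960 × 3.034% = 5.947%; on $30,000,000 that is $1,784,100.

$1,780,000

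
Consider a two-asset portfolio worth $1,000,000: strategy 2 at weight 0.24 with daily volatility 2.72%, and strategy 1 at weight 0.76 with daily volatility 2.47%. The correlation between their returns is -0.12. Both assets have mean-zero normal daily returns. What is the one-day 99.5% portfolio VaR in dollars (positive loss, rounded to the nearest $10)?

$49,250

σ_p² = 0.24²·2.72² + 0.76²·2.47² + 2·-0.12·0.24·0.76·2.72·2.47 = 3.6559 (%²).
σ_p = √3.6559 = 1.912%.
At 99.5%, z = 2.576.
VaR = 2.576 × 1.912% = 4.925%; on $1,000,000 that is $49,250.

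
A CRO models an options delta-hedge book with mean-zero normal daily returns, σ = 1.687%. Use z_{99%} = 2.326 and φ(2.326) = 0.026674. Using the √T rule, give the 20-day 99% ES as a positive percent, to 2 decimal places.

σ_{20d} = 1.687% × √20 = 7.544%.
ES multiplier = φ(z)/(1−α) = 0.026674/0.01 = 2.667.
ES = 7.544% × 2.667 = 20.120%.

20.12%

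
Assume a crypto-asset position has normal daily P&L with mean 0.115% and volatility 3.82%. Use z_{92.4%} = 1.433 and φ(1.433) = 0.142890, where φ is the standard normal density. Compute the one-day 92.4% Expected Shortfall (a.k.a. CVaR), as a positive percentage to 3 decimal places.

7.067%

Tail multiplier: φ(z)/(1−α) = 0.142890 / 0.076 = 1.880.
ES = −(0.115%) + 3.82% × 1.880 = 7.067%.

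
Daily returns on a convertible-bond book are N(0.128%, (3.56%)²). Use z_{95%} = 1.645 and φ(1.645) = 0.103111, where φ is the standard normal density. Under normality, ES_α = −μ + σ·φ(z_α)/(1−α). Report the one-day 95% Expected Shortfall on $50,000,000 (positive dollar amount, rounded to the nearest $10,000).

Tail multiplier: φ(z)/(1−α) = 0.103111 / 0.05 = 2.062.
ES = −(0.128%) + 3.56% × 2.062 = 7.213%.
On $50,000,000: 0.07213 × $50,000,000 = $3,606,500.

$3,610,000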